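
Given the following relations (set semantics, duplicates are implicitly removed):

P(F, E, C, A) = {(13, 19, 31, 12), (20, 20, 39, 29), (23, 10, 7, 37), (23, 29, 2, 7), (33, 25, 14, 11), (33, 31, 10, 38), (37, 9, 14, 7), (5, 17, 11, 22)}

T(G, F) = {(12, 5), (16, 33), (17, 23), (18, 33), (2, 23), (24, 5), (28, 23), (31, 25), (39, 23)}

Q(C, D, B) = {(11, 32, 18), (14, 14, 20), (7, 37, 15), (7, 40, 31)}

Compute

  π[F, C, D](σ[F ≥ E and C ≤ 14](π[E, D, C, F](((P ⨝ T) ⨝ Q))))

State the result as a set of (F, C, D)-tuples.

{(23, 7, 37), (23, 7, 40), (33, 14, 14)}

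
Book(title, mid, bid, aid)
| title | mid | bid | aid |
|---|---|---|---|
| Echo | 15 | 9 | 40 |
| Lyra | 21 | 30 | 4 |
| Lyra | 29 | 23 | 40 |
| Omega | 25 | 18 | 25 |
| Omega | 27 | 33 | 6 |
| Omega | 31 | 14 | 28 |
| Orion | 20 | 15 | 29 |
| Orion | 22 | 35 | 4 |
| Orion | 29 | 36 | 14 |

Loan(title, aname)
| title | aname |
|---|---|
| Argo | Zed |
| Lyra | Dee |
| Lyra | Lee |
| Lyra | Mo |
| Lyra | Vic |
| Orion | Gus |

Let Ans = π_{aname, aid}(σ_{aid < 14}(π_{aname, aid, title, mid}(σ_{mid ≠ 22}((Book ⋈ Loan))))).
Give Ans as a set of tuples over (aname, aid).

{(Dee, 4), (Lee, 4), (Mo, 4), (Vic, 4)}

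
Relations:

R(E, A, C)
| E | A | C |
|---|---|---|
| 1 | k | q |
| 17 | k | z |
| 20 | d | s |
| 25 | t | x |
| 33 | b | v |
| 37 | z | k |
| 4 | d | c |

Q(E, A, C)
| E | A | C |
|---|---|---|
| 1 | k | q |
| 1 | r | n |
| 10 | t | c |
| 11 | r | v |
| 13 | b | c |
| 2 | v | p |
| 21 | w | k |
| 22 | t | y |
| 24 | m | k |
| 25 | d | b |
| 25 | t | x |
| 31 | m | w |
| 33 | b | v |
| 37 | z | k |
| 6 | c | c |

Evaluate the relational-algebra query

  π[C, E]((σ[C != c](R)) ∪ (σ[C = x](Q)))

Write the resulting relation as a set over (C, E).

σ[C != c]: keep tuples satisfying C != c → {(1, k, q), (17, k, z), (20, d, s), (25, t, x), (33, b, v), (37, z, k)}
σ[C = x]: keep tuples satisfying C = x → {(25, t, x)}
Taking the union: {(1, k, q), (17, k, z), (20, d, s), (25, t, x), (33, b, v), (37, z, k)}
π[C, E]: project onto (C, E) → {(k, 37), (q, 1), (s, 20), (v, 33), (x, 25), (z, 17)}

{(k, 37), (q, 1), (s, 20), (v, 33), (x, 25), (z, 17)}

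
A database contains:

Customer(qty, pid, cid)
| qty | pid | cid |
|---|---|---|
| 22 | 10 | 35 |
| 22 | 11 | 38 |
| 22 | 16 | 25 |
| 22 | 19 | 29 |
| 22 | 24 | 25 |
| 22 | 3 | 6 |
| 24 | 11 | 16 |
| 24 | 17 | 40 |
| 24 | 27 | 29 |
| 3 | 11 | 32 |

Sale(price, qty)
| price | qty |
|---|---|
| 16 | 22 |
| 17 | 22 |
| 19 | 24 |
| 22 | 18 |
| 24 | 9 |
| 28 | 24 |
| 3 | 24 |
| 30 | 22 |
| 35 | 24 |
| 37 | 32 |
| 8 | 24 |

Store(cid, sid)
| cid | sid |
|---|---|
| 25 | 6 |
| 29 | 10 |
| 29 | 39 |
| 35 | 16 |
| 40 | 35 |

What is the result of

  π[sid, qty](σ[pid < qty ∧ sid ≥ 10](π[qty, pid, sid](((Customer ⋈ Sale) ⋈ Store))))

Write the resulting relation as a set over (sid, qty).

Joining Customer and Sale on qty yields {(22, 10, 35, 16), (22, 10, 35, 17), (22, 10, 35, 30), (22, 11, 38, 16), (22, 11, 38, 17), (22, 11, 38, 30), (22, 16, 25, 16), (22, 16, 25, 17), (22, 16, 25, 30), (22, 19, 29, 16), (22, 19, 29, 17), (22, 19, 29, 30), (22, 24, 25, 16), (22, 24, 25, 17), (22, 24, 25, 30), (22, 3, 6, 16), (22, 3, 6, 17), (22, 3, 6, 30), (24, 11, 16, 19), (24, 11, 16, 28), (24, 11, 16, 3), (24, 11, 16, 35), (24, 11, 16, 8), (24, 17, 40, 19), (24, 17, 40, 28), (24, 17, 40, 3), (24, 17, 40, 35), (24, 17, 40, 8), (24, 27, 29, 19), (24, 27, 29, 28), (24, 27, 29, 3), (24, 27, 29, 35), (24, 27, 29, 8)}.
Joining (Customer ⋈ Sale) and Store on cid yields {(22, 10, 35, 16, 16), (22, 10, 35, 17, 16), (22, 10, 35, 30, 16), (22, 16, 25, 16, 6), (22, 16, 25, 17, 6), (22, 16, 25, 30, 6), (22, 19, 29, 16, 10), (22, 19, 29, 16, 39), (22, 19, 29, 17, 10), (22, 19, 29, 17, 39), (22, 19, 29, 30, 10), (22, 19, 29, 30, 39), (22, 24, 25, 16, 6), (22, 24, 25, 17, 6), (22, 24, 25, 30, 6), (24, 17, 40, 19, 35), (24, 17, 40, 28, 35), (24, 17, 40, 3, 35), (24, 17, 40, 35, 35), (24, 17, 40, 8, 35), (24, 27, 29, 19, 10), (24, 27, 29, 19, 39), (24, 27, 29, 28, 10), (24, 27, 29, 28, 39), (24, 27, 29, 3, 10), (24, 27, 29, 3, 39), (24, 27, 29, 35, 10), (24, 27, 29, 35, 39), (24, 27, 29, 8, 10), (24, 27, 29, 8, 39)}.
π_{qty, pid, sid} gives {(22, 10, 16), (22, 16, 6), (22, 19, 10), (22, 19, 39), (22, 24, 6), (24, 17, 35), (24, 27, 10), (24, 27, 39)} (22 duplicate(s) eliminated).
σ[pid < qty ∧ sid ≥ 10]: keep tuples satisfying pid < qty ∧ sid ≥ 10 → {(22, 10, 16), (22, 19, 10), (22, 19, 39), (24, 17, 35)}
π_{sid, qty} gives {(10, 22), (16, 22), (35, 24), (39, 22)}.

{(10, 22), (16, 22), (35, 24), (39, 22)}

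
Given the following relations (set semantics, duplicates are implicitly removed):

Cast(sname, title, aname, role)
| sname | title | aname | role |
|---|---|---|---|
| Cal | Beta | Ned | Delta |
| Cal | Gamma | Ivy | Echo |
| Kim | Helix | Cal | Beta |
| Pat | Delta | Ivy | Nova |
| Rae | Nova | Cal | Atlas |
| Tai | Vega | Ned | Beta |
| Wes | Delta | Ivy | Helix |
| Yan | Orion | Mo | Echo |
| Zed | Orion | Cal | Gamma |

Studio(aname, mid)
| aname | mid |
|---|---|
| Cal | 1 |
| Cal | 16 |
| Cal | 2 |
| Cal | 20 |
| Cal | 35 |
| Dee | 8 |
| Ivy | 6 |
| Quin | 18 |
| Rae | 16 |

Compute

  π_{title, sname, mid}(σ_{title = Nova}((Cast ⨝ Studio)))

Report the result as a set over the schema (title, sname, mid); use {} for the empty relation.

{(Nova, Rae, 1), (Nova, Rae, 16), (Nova, Rae, 2), (Nova, Rae, 20), (Nova, Rae, 35)}

Cast ⋈ Studio (natural join on aname): {(Cal, Gamma, Ivy, Echo, 6), (Kim, Helix, Cal, Beta, 1), (Kim, Helix, Cal, Beta, 16), (Kim, Helix, Cal, Beta, 2), (Kim, Helix, Cal, Beta, 20), (Kim, Helix, Cal, Beta, 35), (Pat, Delta, Ivy, Nova, 6), (Rae, Nova, Cal, Atlas, 1), (Rae, Nova, Cal, Atlas, 16), (Rae, Nova, Cal, Atlas, 2), (Rae, Nova, Cal, Atlas, 20), (Rae, Nova, Cal, Atlas, 35), (Wes, Delta, Ivy, Helix, 6), (Zed, Orion, Cal, Gamma, 1), (Zed, Orion, Cal, Gamma, 16), (Zed, Orion, Cal, Gamma, 2), (Zed, Orion, Cal, Gamma, 20), (Zed, Orion, Cal, Gamma, 35)}
σ[title = Nova]: keep tuples satisfying title = Nova → {(Rae, Nova, Cal, Atlas, 1), (Rae, Nova, Cal, Atlas, 16), (Rae, Nova, Cal, Atlas, 2), (Rae, Nova, Cal, Atlas, 20), (Rae, Nova, Cal, Atlas, 35)}
Keep only column(s) title, sname, mid: {(Nova, Rae, 1), (Nova, Rae, 16), (Nova, Rae, 2), (Nova, Rae, 20), (Nova, Rae, 35)}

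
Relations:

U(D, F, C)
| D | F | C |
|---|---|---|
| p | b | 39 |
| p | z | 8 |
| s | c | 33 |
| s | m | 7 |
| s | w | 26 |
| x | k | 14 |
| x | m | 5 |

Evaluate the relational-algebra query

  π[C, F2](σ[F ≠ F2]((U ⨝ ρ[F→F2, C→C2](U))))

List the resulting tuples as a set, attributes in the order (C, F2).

{(14, m), (26, c), (26, m), (33, m), (33, w), (39, z), (5, k), (7, c), (7, w), (8, b)}

ρ[F→F2, C→C2]: schema becomes (D, F2, C2); tuples unchanged.
Natural join on D: {(p, b, 39, b, 39), (p, b, 39, z, 8), (p, z, 8, b, 39), (p, z, 8, z, 8), (s, c, 33, c, 33), (s, c, 33, m, 7), (s, c, 33, w, 26), (s, m, 7, c, 33), (s, m, 7, m, 7), (s, m, 7, w, 26), (s, w, 26, c, 33), (s, w, 26, m, 7), (s, w, 26, w, 26), (x, k, 14, k, 14), (x, k, 14, m, 5), (x, m, 5, k, 14), (x, m, 5, m, 5)}
σ[F ≠ F2]: keep tuples satisfying F ≠ F2 → {(p, b, 39, z, 8), (p, z, 8, b, 39), (s, c, 33, m, 7), (s, c, 33, w, 26), (s, m, 7, c, 33), (s, m, 7, w, 26), (s, w, 26, c, 33), (s, w, 26, m, 7), (x, k, 14, m, 5), (x, m, 5, k, 14)}
π_{C, F2} gives {(14, m), (26, c), (26, m), (33, m), (33, w), (39, z), (5, k), (7, c), (7, w), (8, b)}.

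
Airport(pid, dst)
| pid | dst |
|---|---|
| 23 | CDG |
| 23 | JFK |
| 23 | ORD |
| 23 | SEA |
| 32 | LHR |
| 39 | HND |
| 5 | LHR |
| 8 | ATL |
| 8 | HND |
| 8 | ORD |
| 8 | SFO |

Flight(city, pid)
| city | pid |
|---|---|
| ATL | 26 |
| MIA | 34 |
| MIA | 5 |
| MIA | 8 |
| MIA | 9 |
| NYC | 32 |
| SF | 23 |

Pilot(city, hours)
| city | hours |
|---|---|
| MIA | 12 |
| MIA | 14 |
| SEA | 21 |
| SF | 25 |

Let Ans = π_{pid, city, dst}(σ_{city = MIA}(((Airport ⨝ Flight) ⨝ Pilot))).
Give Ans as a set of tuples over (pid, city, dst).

{(5, MIA, LHR), (8, MIA, ATL), (8, MIA, HND), (8, MIA, ORD), (8, MIA, SFO)}

Joining Airport and Flight on pid yields {(23, CDG, SF), (23, JFK, SF), (23, ORD, SF), (23, SEA, SF), (32, LHR, NYC), (5, LHR, MIA), (8, ATL, MIA), (8, HND, MIA), (8, ORD, MIA), (8, SFO, MIA)}.
Joining (Airport ⨝ Flight) and Pilot on city yields {(23, CDG, SF, 25), (23, JFK, SF, 25), (23, ORD, SF, 25), (23, SEA, SF, 25), (5, LHR, MIA, 12), (5, LHR, MIA, 14), (8, ATL, MIA, 12), (8, ATL, MIA, 14), (8, HND, MIA, 12), (8, HND, MIA, 14), (8, ORD, MIA, 12), (8, ORD, MIA, 14), (8, SFO, MIA, 12), (8, SFO, MIA, 14)}.
Selection city = MIA: {(5, LHR, MIA, 12), (5, LHR, MIA, 14), (8, ATL, MIA, 12), (8, ATL, MIA, 14), (8, HND, MIA, 12), (8, HND, MIA, 14), (8, ORD, MIA, 12), (8, ORD, MIA, 14), (8, SFO, MIA, 12), (8, SFO, MIA, 14)}
π_{pid, city, dst} gives {(5, MIA, LHR), (8, MIA, ATL), (8, MIA, HND), (8, MIA, ORD), (8, MIA, SFO)} (5 duplicate(s) eliminated).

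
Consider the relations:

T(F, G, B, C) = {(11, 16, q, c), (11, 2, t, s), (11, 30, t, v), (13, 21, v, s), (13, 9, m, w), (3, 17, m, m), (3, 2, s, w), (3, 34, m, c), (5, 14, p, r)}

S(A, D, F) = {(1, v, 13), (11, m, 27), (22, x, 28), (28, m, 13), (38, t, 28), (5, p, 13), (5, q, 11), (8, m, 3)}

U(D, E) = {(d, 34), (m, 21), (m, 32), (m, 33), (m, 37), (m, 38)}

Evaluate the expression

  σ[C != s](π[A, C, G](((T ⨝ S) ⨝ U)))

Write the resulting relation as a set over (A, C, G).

Natural join on F: {(11, 16, q, c, 5, q), (11, 2, t, s, 5, q), (11, 30, t, v, 5, q), (13, 21, v, s, 1, v), (13, 21, v, s, 28, m), (13, 21, v, s, 5, p), (13, 9, m, w, 1, v), (13, 9, m, w, 28, m), (13, 9, m, w, 5, p), (3, 17, m, m, 8, m), (3, 2, s, w, 8, m), (3, 34, m, c, 8, m)}
Natural join on D: {(13, 21, v, s, 28, m, 21), (13, 21, v, s, 28, m, 32), (13, 21, v, s, 28, m, 33), (13, 21, v, s, 28, m, 37), (13, 21, v, s, 28, m, 38), (13, 9, m, w, 28, m, 21), (13, 9, m, w, 28, m, 32), (13, 9, m, w, 28, m, 33), (13, 9, m, w, 28, m, 37), (13, 9, m, w, 28, m, 38), (3, 17, m, m, 8, m, 21), (3, 17, m, m, 8, m, 32), (3, 17, m, m, 8, m, 33), (3, 17, m, m, 8, m, 37), (3, 17, m, m, 8, m, 38), (3, 2, s, w, 8, m, 21), (3, 2, s, w, 8, m, 32), (3, 2, s, w, 8, m, 33), (3, 2, s, w, 8, m, 37), (3, 2, s, w, 8, m, 38), (3, 34, m, c, 8, m, 21), (3, 34, m, c, 8, m, 32), (3, 34, m, c, 8, m, 33), (3, 34, m, c, 8, m, 37), (3, 34, m, c, 8, m, 38)}
Projecting to A, C, G (20 duplicate(s) eliminated): {(28, s, 21), (28, w, 9), (8, c, 34), (8, m, 17), (8, w, 2)}
σ[C != s]: keep tuples satisfying C != s → {(28, w, 9), (8, c, 34), (8, m, 17), (8, w, 2)}

{(28, w, 9), (8, c, 34), (8, m, 17), (8, w, 2)}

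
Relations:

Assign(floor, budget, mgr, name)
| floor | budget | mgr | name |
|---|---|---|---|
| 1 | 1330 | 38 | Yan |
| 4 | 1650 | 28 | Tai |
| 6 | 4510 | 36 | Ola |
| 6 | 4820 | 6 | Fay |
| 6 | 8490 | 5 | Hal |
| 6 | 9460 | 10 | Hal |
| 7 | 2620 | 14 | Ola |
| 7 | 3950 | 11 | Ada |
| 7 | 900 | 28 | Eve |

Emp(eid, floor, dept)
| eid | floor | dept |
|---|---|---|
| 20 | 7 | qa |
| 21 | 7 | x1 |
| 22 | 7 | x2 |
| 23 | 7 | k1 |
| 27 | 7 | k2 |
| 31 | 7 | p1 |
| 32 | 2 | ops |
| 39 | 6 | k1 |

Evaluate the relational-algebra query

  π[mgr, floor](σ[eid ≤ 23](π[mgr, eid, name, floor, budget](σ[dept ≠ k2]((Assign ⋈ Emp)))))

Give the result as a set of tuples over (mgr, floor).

{(11, 7), (14, 7), (28, 7)}

Natural join on floor: {(6, 4510, 36, Ola, 39, k1), (6, 4820, 6, Fay, 39, k1), (6, 8490, 5, Hal, 39, k1), (6, 9460, 10, Hal, 39, k1), (7, 2620, 14, Ola, 20, qa), (7, 2620, 14, Ola, 21, x1), (7, 2620, 14, Ola, 22, x2), (7, 2620, 14, Ola, 23, k1), (7, 2620, 14, Ola, 27, k2), (7, 2620, 14, Ola, 31, p1), (7, 3950, 11, Ada, 20, qa), (7, 3950, 11, Ada, 21, x1), (7, 3950, 11, Ada, 22, x2), (7, 3950, 11, Ada, 23, k1), (7, 3950, 11, Ada, 27, k2), (7, 3950, 11, Ada, 31, p1), (7, 900, 28, Eve, 20, qa), (7, 900, 28, Eve, 21, x1), (7, 900, 28, Eve, 22, x2), (7, 900, 28, Eve, 23, k1), (7, 900, 28, Eve, 27, k2), (7, 900, 28, Eve, 31, p1)}
Filtering on dept ≠ k2 leaves {(6, 4510, 36, Ola, 39, k1), (6, 4820, 6, Fay, 39, k1), (6, 8490, 5, Hal, 39, k1), (6, 9460, 10, Hal, 39, k1), (7, 2620, 14, Ola, 20, qa), (7, 2620, 14, Ola, 21, x1), (7, 2620, 14, Ola, 22, x2), (7, 2620, 14, Ola, 23, k1), (7, 2620, 14, Ola, 31, p1), (7, 3950, 11, Ada, 20, qa), (7, 3950, 11, Ada, 21, x1), (7, 3950, 11, Ada, 22, x2), (7, 3950, 11, Ada, 23, k1), (7, 3950, 11, Ada, 31, p1), (7, 900, 28, Eve, 20, qa), (7, 900, 28, Eve, 21, x1), (7, 900, 28, Eve, 22, x2), (7, 900, 28, Eve, 23, k1), (7, 900, 28, Eve, 31, p1)}.
π[mgr, eid, name, floor, budget]: project onto (mgr, eid, name, floor, budget) → {(10, 39, Hal, 6, 9460), (11, 20, Ada, 7, 3950), (11, 21, Ada, 7, 3950), (11, 22, Ada, 7, 3950), (11, 23, Ada, 7, 3950), (11, 31, Ada, 7, 3950), (14, 20, Ola, 7, 2620), (14, 21, Ola, 7, 2620), (14, 22, Ola, 7, 2620), (14, 23, Ola, 7, 2620), (14, 31, Ola, 7, 2620), (28, 20, Eve, 7, 900), (28, 21, Eve, 7, 900), (28, 22, Eve, 7, 900), (28, 23, Eve, 7, 900), (28, 31, Eve, 7, 900), (36, 39, Ola, 6, 4510), (5, 39, Hal, 6, 8490), (6, 39, Fay, 6, 4820)}
Filtering on eid ≤ 23 leaves {(11, 20, Ada, 7, 3950), (11, 21, Ada, 7, 3950), (11, 22, Ada, 7, 3950), (11, 23, Ada, 7, 3950), (14, 20, Ola, 7, 2620), (14, 21, Ola, 7, 2620), (14, 22, Ola, 7, 2620), (14, 23, Ola, 7, 2620), (28, 20, Eve, 7, 900), (28, 21, Eve, 7, 900), (28, 22, Eve, 7, 900), (28, 23, Eve, 7, 900)}.
π[mgr, floor]: project onto (mgr, floor) (9 duplicate(s) eliminated) → {(11, 7), (14, 7), (28, 7)}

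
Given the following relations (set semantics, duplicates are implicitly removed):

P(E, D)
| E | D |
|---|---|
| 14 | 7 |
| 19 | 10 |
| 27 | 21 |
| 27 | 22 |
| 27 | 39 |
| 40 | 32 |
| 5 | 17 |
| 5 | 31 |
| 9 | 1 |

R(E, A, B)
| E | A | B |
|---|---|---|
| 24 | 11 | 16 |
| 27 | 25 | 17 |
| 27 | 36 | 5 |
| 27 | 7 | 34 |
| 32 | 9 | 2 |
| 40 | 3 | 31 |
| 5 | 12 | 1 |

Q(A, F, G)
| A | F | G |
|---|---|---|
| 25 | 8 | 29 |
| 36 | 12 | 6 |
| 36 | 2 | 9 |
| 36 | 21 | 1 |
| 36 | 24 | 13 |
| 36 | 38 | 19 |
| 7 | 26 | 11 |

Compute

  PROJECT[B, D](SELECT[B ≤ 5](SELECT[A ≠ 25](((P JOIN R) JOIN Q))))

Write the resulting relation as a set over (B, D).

Natural join on E: {(27, 21, 25, 17), (27, 21, 36, 5), (27, 21, 7, 34), (27, 22, 25, 17), (27, 22, 36, 5), (27, 22, 7, 34), (27, 39, 25, 17), (27, 39, 36, 5), (27, 39, 7, 34), (40, 32, 3, 31), (5, 17, 12, 1), (5, 31, 12, 1)}
Natural join on A: {(27, 21, 25, 17, 8, 29), (27, 21, 36, 5, 12, 6), (27, 21, 36, 5, 2, 9), (27, 21, 36, 5, 21, 1), (27, 21, 36, 5, 24, 13), (27, 21, 36, 5, 38, 19), (27, 21, 7, 34, 26, 11), (27, 22, 25, 17, 8, 29), (27, 22, 36, 5, 12, 6), (27, 22, 36, 5, 2, 9), (27, 22, 36, 5, 21, 1), (27, 22, 36, 5, 24, 13), (27, 22, 36, 5, 38, 19), (27, 22, 7, 34, 26, 11), (27, 39, 25, 17, 8, 29), (27, 39, 36, 5, 12, 6), (27, 39, 36, 5, 2, 9), (27, 39, 36, 5, 21, 1), (27, 39, 36, 5, 24, 13), (27, 39, 36, 5, 38, 19), (27, 39, 7, 34, 26, 11)}
Selection A ≠ 25: {(27, 21, 36, 5, 12, 6), (27, 21, 36, 5, 2, 9), (27, 21, 36, 5, 21, 1), (27, 21, 36, 5, 24, 13), (27, 21, 36, 5, 38, 19), (27, 21, 7, 34, 26, 11), (27, 22, 36, 5, 12, 6), (27, 22, 36, 5, 2, 9), (27, 22, 36, 5, 21, 1), (27, 22, 36, 5, 24, 13), (27, 22, 36, 5, 38, 19), (27, 22, 7, 34, 26, 11), (27, 39, 36, 5, 12, 6), (27, 39, 36, 5, 2, 9), (27, 39, 36, 5, 21, 1), (27, 39, 36, 5, 24, 13), (27, 39, 36, 5, 38, 19), (27, 39, 7, 34, 26, 11)}
Selection B ≤ 5: {(27, 21, 36, 5, 12, 6), (27, 21, 36, 5, 2, 9), (27, 21, 36, 5, 21, 1), (27, 21, 36, 5, 24, 13), (27, 21, 36, 5, 38, 19), (27, 22, 36, 5, 12, 6), (27, 22, 36, 5, 2, 9), (27, 22, 36, 5, 21, 1), (27, 22, 36, 5, 24, 13), (27, 22, 36, 5, 38, 19), (27, 39, 36, 5, 12, 6), (27, 39, 36, 5, 2, 9), (27, 39, 36, 5, 21, 1), (27, 39, 36, 5, 24, 13), (27, 39, 36, 5, 38, 19)}
π_{B, D} gives {(5, 21), (5, 22), (5, 39)} (12 duplicate(s) eliminated).

{(5, 21), (5, 22), (5, 39)}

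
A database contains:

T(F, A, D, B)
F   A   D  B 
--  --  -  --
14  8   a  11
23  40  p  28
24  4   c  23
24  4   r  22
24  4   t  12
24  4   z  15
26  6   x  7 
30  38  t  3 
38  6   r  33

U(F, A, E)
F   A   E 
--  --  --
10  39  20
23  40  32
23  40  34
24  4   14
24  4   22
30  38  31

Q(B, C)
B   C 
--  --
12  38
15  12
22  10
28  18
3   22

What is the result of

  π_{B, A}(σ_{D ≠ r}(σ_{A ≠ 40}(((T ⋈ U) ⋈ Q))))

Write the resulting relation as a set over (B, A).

{(12, 4), (15, 4), (3, 38)}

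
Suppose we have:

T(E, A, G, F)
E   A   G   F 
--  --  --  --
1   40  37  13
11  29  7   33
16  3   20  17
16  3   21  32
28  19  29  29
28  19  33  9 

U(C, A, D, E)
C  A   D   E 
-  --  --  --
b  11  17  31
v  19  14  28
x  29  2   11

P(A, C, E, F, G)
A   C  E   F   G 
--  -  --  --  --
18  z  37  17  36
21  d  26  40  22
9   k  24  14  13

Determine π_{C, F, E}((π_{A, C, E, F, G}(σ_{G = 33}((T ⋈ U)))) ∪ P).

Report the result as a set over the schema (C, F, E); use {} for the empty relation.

{(d, 40, 26), (k, 14, 24), (v, 9, 28), (z, 17, 37)}

T ⋈ U (natural join on E, A): {(11, 29, 7, 33, x, 2), (28, 19, 29, 29, v, 14), (28, 19, 33, 9, v, 14)}
Selection G = 33: {(28, 19, 33, 9, v, 14)}
π_{A, C, E, F, G} gives {(19, v, 28, 9, 33)}.
Union: {(19, v, 28, 9, 33)} with {(18, z, 37, 17, 36), (21, d, 26, 40, 22), (9, k, 24, 14, 13)} → {(18, z, 37, 17, 36), (19, v, 28, 9, 33), (21, d, 26, 40, 22), (9, k, 24, 14, 13)}
π_{C, F, E} gives {(d, 40, 26), (k, 14, 24), (v, 9, 28), (z, 17, 37)}.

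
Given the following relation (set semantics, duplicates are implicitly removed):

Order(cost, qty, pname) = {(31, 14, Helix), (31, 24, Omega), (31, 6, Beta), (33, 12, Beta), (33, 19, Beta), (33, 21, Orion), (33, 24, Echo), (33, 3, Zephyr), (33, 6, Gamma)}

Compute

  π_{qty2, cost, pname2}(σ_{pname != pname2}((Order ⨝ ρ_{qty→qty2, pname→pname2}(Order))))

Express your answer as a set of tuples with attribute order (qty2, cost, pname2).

{(12, 33, Beta), (14, 31, Helix), (19, 33, Beta), (21, 33, Orion), (24, 31, Omega), (24, 33, Echo), (3, 33, Zephyr), (6, 31, Beta), (6, 33, Gamma)}

ρ[qty→qty2, pname→pname2]: schema becomes (cost, qty2, pname2); tuples unchanged.
Order ⋈ ρ_{qty→qty2, pname→pname2}(Order) (natural join on cost): {(31, 14, Helix, 14, Helix), (31, 14, Helix, 24, Omega), (31, 14, Helix, 6, Beta), (31, 24, Omega, 14, Helix), (31, 24, Omega, 24, Omega), (31, 24, Omega, 6, Beta), (31, 6, Beta, 14, Helix), (31, 6, Beta, 24, Omega), (31, 6, Beta, 6, Beta), (33, 12, Beta, 12, Beta), (33, 12, Beta, 19, Beta), (33, 12, Beta, 21, Orion), (33, 12, Beta, 24, Echo), (33, 12, Beta, 3, Zephyr), (33, 12, Beta, 6, Gamma), (33, 19, Beta, 12, Beta), (33, 19, Beta, 19, Beta), (33, 19, Beta, 21, Orion), (33, 19, Beta, 24, Echo), (33, 19, Beta, 3, Zephyr), (33, 19, Beta, 6, Gamma), (33, 21, Orion, 12, Beta), (33, 21, Orion, 19, Beta), (33, 21, Orion, 21, Orion), (33, 21, Orion, 24, Echo), (33, 21, Orion, 3, Zephyr), (33, 21, Orion, 6, Gamma), (33, 24, Echo, 12, Beta), (33, 24, Echo, 19, Beta), (33, 24, Echo, 21, Orion), (33, 24, Echo, 24, Echo), (33, 24, Echo, 3, Zephyr), (33, 24, Echo, 6, Gamma), (33, 3, Zephyr, 12, Beta), (33, 3, Zephyr, 19, Beta), (33, 3, Zephyr, 21, Orion), (33, 3, Zephyr, 24, Echo), (33, 3, Zephyr, 3, Zephyr), (33, 3, Zephyr, 6, Gamma), (33, 6, Gamma, 12, Beta), (33, 6, Gamma, 19, Beta), (33, 6, Gamma, 21, Orion), (33, 6, Gamma, 24, Echo), (33, 6, Gamma, 3, Zephyr), (33, 6, Gamma, 6, Gamma)}
Selection pname != pname2: {(31, 14, Helix, 24, Omega), (31, 14, Helix, 6, Beta), (31, 24, Omega, 14, Helix), (31, 24, Omega, 6, Beta), (31, 6, Beta, 14, Helix), (31, 6, Beta, 24, Omega), (33, 12, Beta, 21, Orion), (33, 12, Beta, 24, Echo), (33, 12, Beta, 3, Zephyr), (33, 12, Beta, 6, Gamma), (33, 19, Beta, 21, Orion), (33, 19, Beta, 24, Echo), (33, 19, Beta, 3, Zephyr), (33, 19, Beta, 6, Gamma), (33, 21, Orion, 12, Beta), (33, 21, Orion, 19, Beta), (33, 21, Orion, 24, Echo), (33, 21, Orion, 3, Zephyr), (33, 21, Orion, 6, Gamma), (33, 24, Echo, 12, Beta), (33, 24, Echo, 19, Beta), (33, 24, Echo, 21, Orion), (33, 24, Echo, 3, Zephyr), (33, 24, Echo, 6, Gamma), (33, 3, Zephyr, 12, Beta), (33, 3, Zephyr, 19, Beta), (33, 3, Zephyr, 21, Orion), (33, 3, Zephyr, 24, Echo), (33, 3, Zephyr, 6, Gamma), (33, 6, Gamma, 12, Beta), (33, 6, Gamma, 19, Beta), (33, 6, Gamma, 21, Orion), (33, 6, Gamma, 24, Echo), (33, 6, Gamma, 3, Zephyr)}
π_{qty2, cost, pname2} gives {(12, 33, Beta), (14, 31, Helix), (19, 33, Beta), (21, 33, Orion), (24, 31, Omega), (24, 33, Echo), (3, 33, Zephyr), (6, 31, Beta), (6, 33, Gamma)} (25 duplicate(s) eliminated).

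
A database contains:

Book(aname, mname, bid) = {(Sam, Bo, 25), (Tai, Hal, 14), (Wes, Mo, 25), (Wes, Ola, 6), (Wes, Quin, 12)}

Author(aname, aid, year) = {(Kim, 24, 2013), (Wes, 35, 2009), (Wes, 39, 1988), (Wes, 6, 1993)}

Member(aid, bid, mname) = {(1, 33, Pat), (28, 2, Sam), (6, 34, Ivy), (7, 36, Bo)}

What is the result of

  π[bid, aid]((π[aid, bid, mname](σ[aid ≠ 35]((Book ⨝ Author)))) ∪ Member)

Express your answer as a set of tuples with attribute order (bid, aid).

Natural join on aname: {(Wes, Mo, 25, 35, 2009), (Wes, Mo, 25, 39, 1988), (Wes, Mo, 25, 6, 1993), (Wes, Ola, 6, 35, 2009), (Wes, Ola, 6, 39, 1988), (Wes, Ola, 6, 6, 1993), (Wes, Quin, 12, 35, 2009), (Wes, Quin, 12, 39, 1988), (Wes, Quin, 12, 6, 1993)}
Apply σ_{aid ≠ 35}; surviving tuples: {(Wes, Mo, 25, 39, 1988), (Wes, Mo, 25, 6, 1993), (Wes, Ola, 6, 39, 1988), (Wes, Ola, 6, 6, 1993), (Wes, Quin, 12, 39, 1988), (Wes, Quin, 12, 6, 1993)}
π[aid, bid, mname]: project onto (aid, bid, mname) → {(39, 12, Quin), (39, 25, Mo), (39, 6, Ola), (6, 12, Quin), (6, 25, Mo), (6, 6, Ola)}
Union: {(39, 12, Quin), (39, 25, Mo), (39, 6, Ola), (6, 12, Quin), (6, 25, Mo), (6, 6, Ola)} with {(1, 33, Pat), (28, 2, Sam), (6, 34, Ivy), (7, 36, Bo)} → {(1, 33, Pat), (28, 2, Sam), (39, 12, Quin), (39, 25, Mo), (39, 6, Ola), (6, 12, Quin), (6, 25, Mo), (6, 34, Ivy), (6, 6, Ola), (7, 36, Bo)}
π[bid, aid]: project onto (bid, aid) → {(12, 39), (12, 6), (2, 28), (25, 39), (25, 6), (33, 1), (34, 6), (36, 7), (6, 39), (6, 6)}

{(12, 39), (12, 6), (2, 28), (25, 39), (25, 6), (33, 1), (34, 6), (36, 7), (6, 39), (6, 6)}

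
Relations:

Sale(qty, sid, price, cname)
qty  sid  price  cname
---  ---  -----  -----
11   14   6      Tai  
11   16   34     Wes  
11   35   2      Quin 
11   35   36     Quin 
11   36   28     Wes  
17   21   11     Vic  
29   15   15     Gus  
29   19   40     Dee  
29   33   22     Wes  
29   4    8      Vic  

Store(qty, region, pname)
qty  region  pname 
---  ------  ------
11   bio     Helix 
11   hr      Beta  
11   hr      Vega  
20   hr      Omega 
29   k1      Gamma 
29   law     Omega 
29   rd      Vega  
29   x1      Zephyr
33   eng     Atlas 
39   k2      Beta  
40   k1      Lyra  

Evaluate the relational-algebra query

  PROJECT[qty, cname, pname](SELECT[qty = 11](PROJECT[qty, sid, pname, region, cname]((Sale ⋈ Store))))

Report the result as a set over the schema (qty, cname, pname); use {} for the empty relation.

Sale ⋈ Store (natural join on qty): {(11, 14, 6, Tai, bio, Helix), (11, 14, 6, Tai, hr, Beta), (11, 14, 6, Tai, hr, Vega), (11, 16, 34, Wes, bio, Helix), (11, 16, 34, Wes, hr, Beta), (11, 16, 34, Wes, hr, Vega), (11, 35, 2, Quin, bio, Helix), (11, 35, 2, Quin, hr, Beta), (11, 35, 2, Quin, hr, Vega), (11, 35, 36, Quin, bio, Helix), (11, 35, 36, Quin, hr, Beta), (11, 35, 36, Quin, hr, Vega), (11, 36, 28, Wes, bio, Helix), (11, 36, 28, Wes, hr, Beta), (11, 36, 28, Wes, hr, Vega), (29, 15, 15, Gus, k1, Gamma), (29, 15, 15, Gus, law, Omega), (29, 15, 15, Gus, rd, Vega), (29, 15, 15, Gus, x1, Zephyr), (29, 19, 40, Dee, k1, Gamma), (29, 19, 40, Dee, law, Omega), (29, 19, 40, Dee, rd, Vega), (29, 19, 40, Dee, x1, Zephyr), (29, 33, 22, Wes, k1, Gamma), (29, 33, 22, Wes, law, Omega), (29, 33, 22, Wes, rd, Vega), (29, 33, 22, Wes, x1, Zephyr), (29, 4, 8, Vic, k1, Gamma), (29, 4, 8, Vic, law, Omega), (29, 4, 8, Vic, rd, Vega), (29, 4, 8, Vic, x1, Zephyr)}
π[qty, sid, pname, region, cname]: project onto (qty, sid, pname, region, cname) (3 duplicate(s) eliminated) → {(11, 14, Beta, hr, Tai), (11, 14, Helix, bio, Tai), (11, 14, Vega, hr, Tai), (11, 16, Beta, hr, Wes), (11, 16, Helix, bio, Wes), (11, 16, Vega, hr, Wes), (11, 35, Beta, hr, Quin), (11, 35, Helix, bio, Quin), (11, 35, Vega, hr, Quin), (11, 36, Beta, hr, Wes), (11, 36, Helix, bio, Wes), (11, 36, Vega, hr, Wes), (29, 15, Gamma, k1, Gus), (29, 15, Omega, law, Gus), (29, 15, Vega, rd, Gus), (29, 15, Zephyr, x1, Gus), (29, 19, Gamma, k1, Dee), (29, 19, Omega, law, Dee), (29, 19, Vega, rd, Dee), (29, 19, Zephyr, x1, Dee), (29, 33, Gamma, k1, Wes), (29, 33, Omega, law, Wes), (29, 33, Vega, rd, Wes), (29, 33, Zephyr, x1, Wes), (29, 4, Gamma, k1, Vic), (29, 4, Omega, law, Vic), (29, 4, Vega, rd, Vic), (29, 4, Zephyr, x1, Vic)}
Selection qty = 11: {(11, 14, Beta, hr, Tai), (11, 14, Helix, bio, Tai), (11, 14, Vega, hr, Tai), (11, 16, Beta, hr, Wes), (11, 16, Helix, bio, Wes), (11, 16, Vega, hr, Wes), (11, 35, Beta, hr, Quin), (11, 35, Helix, bio, Quin), (11, 35, Vega, hr, Quin), (11, 36, Beta, hr, Wes), (11, 36, Helix, bio, Wes), (11, 36, Vega, hr, Wes)}
π[qty, cname, pname]: project onto (qty, cname, pname) (3 duplicate(s) eliminated) → {(11, Quin, Beta), (11, Quin, Helix), (11, Quin, Vega), (11, Tai, Beta), (11, Tai, Helix), (11, Tai, Vega), (11, Wes, Beta), (11, Wes, Helix), (11, Wes, Vega)}

{(11, Quin, Beta), (11, Quin, Helix), (11, Quin, Vega), (11, Tai, Beta), (11, Tai, Helix), (11, Tai, Vega), (11, Wes, Beta), (11, Wes, Helix), (11, Wes, Vega)}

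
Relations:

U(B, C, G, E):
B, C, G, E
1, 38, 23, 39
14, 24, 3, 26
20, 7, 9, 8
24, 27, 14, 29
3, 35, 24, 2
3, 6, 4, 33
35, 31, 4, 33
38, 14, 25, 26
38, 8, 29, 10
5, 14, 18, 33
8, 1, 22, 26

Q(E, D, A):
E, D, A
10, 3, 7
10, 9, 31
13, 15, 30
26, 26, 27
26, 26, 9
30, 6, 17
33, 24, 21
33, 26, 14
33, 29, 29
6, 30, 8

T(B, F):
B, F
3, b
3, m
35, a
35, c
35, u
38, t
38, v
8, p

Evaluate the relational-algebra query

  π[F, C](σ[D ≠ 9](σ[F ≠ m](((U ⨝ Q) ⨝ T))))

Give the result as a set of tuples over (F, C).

Natural join on E: {(14, 24, 3, 26, 26, 27), (14, 24, 3, 26, 26, 9), (3, 6, 4, 33, 24, 21), (3, 6, 4, 33, 26, 14), (3, 6, 4, 33, 29, 29), (35, 31, 4, 33, 24, 21), (35, 31, 4, 33, 26, 14), (35, 31, 4, 33, 29, 29), (38, 14, 25, 26, 26, 27), (38, 14, 25, 26, 26, 9), (38, 8, 29, 10, 3, 7), (38, 8, 29, 10, 9, 31), (5, 14, 18, 33, 24, 21), (5, 14, 18, 33, 26, 14), (5, 14, 18, 33, 29, 29), (8, 1, 22, 26, 26, 27), (8, 1, 22, 26, 26, 9)}
Natural join on B: {(3, 6, 4, 33, 24, 21, b), (3, 6, 4, 33, 24, 21, m), (3, 6, 4, 33, 26, 14, b), (3, 6, 4, 33, 26, 14, m), (3, 6, 4, 33, 29, 29, b), (3, 6, 4, 33, 29, 29, m), (35, 31, 4, 33, 24, 21, a), (35, 31, 4, 33, 24, 21, c), (35, 31, 4, 33, 24, 21, u), (35, 31, 4, 33, 26, 14, a), (35, 31, 4, 33, 26, 14, c), (35, 31, 4, 33, 26, 14, u), (35, 31, 4, 33, 29, 29, a), (35, 31, 4, 33, 29, 29, c), (35, 31, 4, 33, 29, 29, u), (38, 14, 25, 26, 26, 27, t), (38, 14, 25, 26, 26, 27, v), (38, 14, 25, 26, 26, 9, t), (38, 14, 25, 26, 26, 9, v), (38, 8, 29, 10, 3, 7, t), (38, 8, 29, 10, 3, 7, v), (38, 8, 29, 10, 9, 31, t), (38, 8, 29, 10, 9, 31, v), (8, 1, 22, 26, 26, 27, p), (8, 1, 22, 26, 26, 9, p)}
Apply σ_{F ≠ m}; surviving tuples: {(3, 6, 4, 33, 24, 21, b), (3, 6, 4, 33, 26, 14, b), (3, 6, 4, 33, 29, 29, b), (35, 31, 4, 33, 24, 21, a), (35, 31, 4, 33, 24, 21, c), (35, 31, 4, 33, 24, 21, u), (35, 31, 4, 33, 26, 14, a), (35, 31, 4, 33, 26, 14, c), (35, 31, 4, 33, 26, 14, u), (35, 31, 4, 33, 29, 29, a), (35, 31, 4, 33, 29, 29, c), (35, 31, 4, 33, 29, 29, u), (38, 14, 25, 26, 26, 27, t), (38, 14, 25, 26, 26, 27, v), (38, 14, 25, 26, 26, 9, t), (38, 14, 25, 26, 26, 9, v), (38, 8, 29, 10, 3, 7, t), (38, 8, 29, 10, 3, 7, v), (38, 8, 29, 10, 9, 31, t), (38, 8, 29, 10, 9, 31, v), (8, 1, 22, 26, 26, 27, p), (8, 1, 22, 26, 26, 9, p)}
Apply σ_{D ≠ 9}; surviving tuples: {(3, 6, 4, 33, 24, 21, b), (3, 6, 4, 33, 26, 14, b), (3, 6, 4, 33, 29, 29, b), (35, 31, 4, 33, 24, 21, a), (35, 31, 4, 33, 24, 21, c), (35, 31, 4, 33, 24, 21, u), (35, 31, 4, 33, 26, 14, a), (35, 31, 4, 33, 26, 14, c), (35, 31, 4, 33, 26, 14, u), (35, 31, 4, 33, 29, 29, a), (35, 31, 4, 33, 29, 29, c), (35, 31, 4, 33, 29, 29, u), (38, 14, 25, 26, 26, 27, t), (38, 14, 25, 26, 26, 27, v), (38, 14, 25, 26, 26, 9, t), (38, 14, 25, 26, 26, 9, v), (38, 8, 29, 10, 3, 7, t), (38, 8, 29, 10, 3, 7, v), (8, 1, 22, 26, 26, 27, p), (8, 1, 22, 26, 26, 9, p)}
π[F, C]: project onto (F, C) (11 duplicate(s) eliminated) → {(a, 31), (b, 6), (c, 31), (p, 1), (t, 14), (t, 8), (u, 31), (v, 14), (v, 8)}

{(a, 31), (b, 6), (c, 31), (p, 1), (t, 14), (t, 8), (u, 31), (v, 14), (v, 8)}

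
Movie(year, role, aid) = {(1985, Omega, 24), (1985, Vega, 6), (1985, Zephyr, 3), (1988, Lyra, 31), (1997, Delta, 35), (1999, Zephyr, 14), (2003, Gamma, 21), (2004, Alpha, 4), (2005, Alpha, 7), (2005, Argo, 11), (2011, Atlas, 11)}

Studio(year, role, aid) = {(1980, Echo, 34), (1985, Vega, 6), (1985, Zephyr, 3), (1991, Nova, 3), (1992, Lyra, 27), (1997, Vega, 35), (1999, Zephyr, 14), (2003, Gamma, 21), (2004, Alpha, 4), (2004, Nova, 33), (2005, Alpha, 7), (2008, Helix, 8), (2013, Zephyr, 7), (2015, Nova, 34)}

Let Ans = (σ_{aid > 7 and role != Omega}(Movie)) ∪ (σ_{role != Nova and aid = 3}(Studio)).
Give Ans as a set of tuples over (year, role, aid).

Apply σ_{aid > 7 and role != Omega}; surviving tuples: {(1988, Lyra, 31), (1997, Delta, 35), (1999, Zephyr, 14), (2003, Gamma, 21), (2005, Argo, 11), (2011, Atlas, 11)}
Apply σ_{role != Nova and aid = 3}; surviving tuples: {(1985, Zephyr, 3)}
Set union of the two operands is {(1985, Zephyr, 3), (1988, Lyra, 31), (1997, Delta, 35), (1999, Zephyr, 14), (2003, Gamma, 21), (2005, Argo, 11), (2011, Atlas, 11)}.

{(1985, Zephyr, 3), (1988, Lyra, 31), (1997, Delta, 35), (1999, Zephyr, 14), (2003, Gamma, 21), (2005, Argo, 11), (2011, Atlas, 11)}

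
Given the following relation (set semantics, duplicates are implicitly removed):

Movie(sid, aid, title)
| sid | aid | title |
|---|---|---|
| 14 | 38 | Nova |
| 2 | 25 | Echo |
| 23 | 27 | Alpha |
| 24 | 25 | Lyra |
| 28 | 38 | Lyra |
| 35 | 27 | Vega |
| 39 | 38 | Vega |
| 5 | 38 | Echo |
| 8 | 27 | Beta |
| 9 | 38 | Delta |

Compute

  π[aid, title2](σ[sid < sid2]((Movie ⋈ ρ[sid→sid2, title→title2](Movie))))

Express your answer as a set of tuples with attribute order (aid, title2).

ρ[sid→sid2, title→title2]: schema becomes (sid2, aid, title2); tuples unchanged.
Movie ⋈ ρ[sid→sid2, title→title2](Movie) (natural join on aid): {(14, 38, Nova, 14, Nova), (14, 38, Nova, 28, Lyra), (14, 38, Nova, 39, Vega), (14, 38, Nova, 5, Echo), (14, 38, Nova, 9, Delta), (2, 25, Echo, 2, Echo), (2, 25, Echo, 24, Lyra), (23, 27, Alpha, 23, Alpha), (23, 27, Alpha, 35, Vega), (23, 27, Alpha, 8, Beta), (24, 25, Lyra, 2, Echo), (24, 25, Lyra, 24, Lyra), (28, 38, Lyra, 14, Nova), (28, 38, Lyra, 28, Lyra), (28, 38, Lyra, 39, Vega), (28, 38, Lyra, 5, Echo), (28, 38, Lyra, 9, Delta), (35, 27, Vega, 23, Alpha), (35, 27, Vega, 35, Vega), (35, 27, Vega, 8, Beta), (39, 38, Vega, 14, Nova), (39, 38, Vega, 28, Lyra), (39, 38, Vega, 39, Vega), (39, 38, Vega, 5, Echo), (39, 38, Vega, 9, Delta), (5, 38, Echo, 14, Nova), (5, 38, Echo, 28, Lyra), (5, 38, Echo, 39, Vega), (5, 38, Echo, 5, Echo), (5, 38, Echo, 9, Delta), (8, 27, Beta, 23, Alpha), (8, 27, Beta, 35, Vega), (8, 27, Beta, 8, Beta), (9, 38, Delta, 14, Nova), (9, 38, Delta, 28, Lyra), (9, 38, Delta, 39, Vega), (9, 38, Delta, 5, Echo), (9, 38, Delta, 9, Delta)}
Filtering on sid < sid2 leaves {(14, 38, Nova, 28, Lyra), (14, 38, Nova, 39, Vega), (2, 25, Echo, 24, Lyra), (23, 27, Alpha, 35, Vega), (28, 38, Lyra, 39, Vega), (5, 38, Echo, 14, Nova), (5, 38, Echo, 28, Lyra), (5, 38, Echo, 39, Vega), (5, 38, Echo, 9, Delta), (8, 27, Beta, 23, Alpha), (8, 27, Beta, 35, Vega), (9, 38, Delta, 14, Nova), (9, 38, Delta, 28, Lyra), (9, 38, Delta, 39, Vega)}.
Projecting to aid, title2 (7 duplicate(s) eliminated): {(25, Lyra), (27, Alpha), (27, Vega), (38, Delta), (38, Lyra), (38, Nova), (38, Vega)}

{(25, Lyra), (27, Alpha), (27, Vega), (38, Delta), (38, Lyra), (38, Nova), (38, Vega)}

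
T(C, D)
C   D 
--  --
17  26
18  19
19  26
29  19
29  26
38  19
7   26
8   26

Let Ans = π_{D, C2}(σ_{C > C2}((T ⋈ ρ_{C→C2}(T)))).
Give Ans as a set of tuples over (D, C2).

ρ[C→C2]: schema becomes (C2, D); tuples unchanged.
Natural join on D: {(17, 26, 17), (17, 26, 19), (17, 26, 29), (17, 26, 7), (17, 26, 8), (18, 19, 18), (18, 19, 29), (18, 19, 38), (19, 26, 17), (19, 26, 19), (19, 26, 29), (19, 26, 7), (19, 26, 8), (29, 19, 18), (29, 19, 29), (29, 19, 38), (29, 26, 17), (29, 26, 19), (29, 26, 29), (29, 26, 7), (29, 26, 8), (38, 19, 18), (38, 19, 29), (38, 19, 38), (7, 26, 17), (7, 26, 19), (7, 26, 29), (7, 26, 7), (7, 26, 8), (8, 26, 17), (8, 26, 19), (8, 26, 29), (8, 26, 7), (8, 26, 8)}
Apply σ_{C > C2}; surviving tuples: {(17, 26, 7), (17, 26, 8), (19, 26, 17), (19, 26, 7), (19, 26, 8), (29, 19, 18), (29, 26, 17), (29, 26, 19), (29, 26, 7), (29, 26, 8), (38, 19, 18), (38, 19, 29), (8, 26, 7)}
Keep only column(s) D, C2 (7 duplicate(s) eliminated): {(19, 18), (19, 29), (26, 17), (26, 19), (26, 7), (26, 8)}

{(19, 18), (19, 29), (26, 17), (26, 19), (26, 7), (26, 8)}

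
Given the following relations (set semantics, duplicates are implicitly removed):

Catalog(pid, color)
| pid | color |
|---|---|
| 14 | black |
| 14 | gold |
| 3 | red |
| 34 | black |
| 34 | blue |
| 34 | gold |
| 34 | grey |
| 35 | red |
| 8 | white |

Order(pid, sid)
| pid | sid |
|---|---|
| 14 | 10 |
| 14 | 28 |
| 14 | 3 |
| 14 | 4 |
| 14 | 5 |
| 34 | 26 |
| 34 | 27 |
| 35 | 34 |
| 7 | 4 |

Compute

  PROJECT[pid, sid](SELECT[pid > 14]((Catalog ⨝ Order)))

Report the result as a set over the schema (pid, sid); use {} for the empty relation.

Catalog ⋈ Order (natural join on pid): {(14, black, 10), (14, black, 28), (14, black, 3), (14, black, 4), (14, black, 5), (14, gold, 10), (14, gold, 28), (14, gold, 3), (14, gold, 4), (14, gold, 5), (34, black, 26), (34, black, 27), (34, blue, 26), (34, blue, 27), (34, gold, 26), (34, gold, 27), (34, grey, 26), (34, grey, 27), (35, red, 34)}
σ[pid > 14]: keep tuples satisfying pid > 14 → {(34, black, 26), (34, black, 27), (34, blue, 26), (34, blue, 27), (34, gold, 26), (34, gold, 27), (34, grey, 26), (34, grey, 27), (35, red, 34)}
π[pid, sid]: project onto (pid, sid) (6 duplicate(s) eliminated) → {(34, 26), (34, 27), (35, 34)}

{(34, 26), (34, 27), (35, 34)}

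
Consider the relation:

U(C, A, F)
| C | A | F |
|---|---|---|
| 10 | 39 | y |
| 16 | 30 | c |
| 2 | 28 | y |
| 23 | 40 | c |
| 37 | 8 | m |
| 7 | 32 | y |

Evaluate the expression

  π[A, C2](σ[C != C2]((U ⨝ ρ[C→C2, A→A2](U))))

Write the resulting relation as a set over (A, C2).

ρ[C→C2, A→A2]: schema becomes (C2, A2, F); tuples unchanged.
Joining U and ρ[C→C2, A→A2](U) on F yields {(10, 39, y, 10, 39), (10, 39, y, 2, 28), (10, 39, y, 7, 32), (16, 30, c, 16, 30), (16, 30, c, 23, 40), (2, 28, y, 10, 39), (2, 28, y, 2, 28), (2, 28, y, 7, 32), (23, 40, c, 16, 30), (23, 40, c, 23, 40), (37, 8, m, 37, 8), (7, 32, y, 10, 39), (7, 32, y, 2, 28), (7, 32, y, 7, 32)}.
Apply σ_{C != C2}; surviving tuples: {(10, 39, y, 2, 28), (10, 39, y, 7, 32), (16, 30, c, 23, 40), (2, 28, y, 10, 39), (2, 28, y, 7, 32), (23, 40, c, 16, 30), (7, 32, y, 10, 39), (7, 32, y, 2, 28)}
Projecting to A, C2: {(28, 10), (28, 7), (30, 23), (32, 10), (32, 2), (39, 2), (39, 7), (40, 16)}

{(28, 10), (28, 7), (30, 23), (32, 10), (32, 2), (39, 2), (39, 7), (40, 16)}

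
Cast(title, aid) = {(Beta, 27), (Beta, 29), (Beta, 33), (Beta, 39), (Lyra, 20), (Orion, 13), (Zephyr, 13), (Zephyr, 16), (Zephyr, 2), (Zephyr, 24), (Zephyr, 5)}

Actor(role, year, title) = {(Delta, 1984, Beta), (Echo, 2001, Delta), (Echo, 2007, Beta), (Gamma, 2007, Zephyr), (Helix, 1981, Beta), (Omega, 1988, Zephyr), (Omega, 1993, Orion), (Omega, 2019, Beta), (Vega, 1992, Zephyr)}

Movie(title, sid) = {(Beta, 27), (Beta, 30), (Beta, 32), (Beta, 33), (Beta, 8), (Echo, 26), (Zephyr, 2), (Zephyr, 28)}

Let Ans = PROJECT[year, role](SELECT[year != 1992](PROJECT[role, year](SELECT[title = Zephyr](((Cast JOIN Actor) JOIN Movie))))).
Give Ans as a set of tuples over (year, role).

{(1988, Omega), (2007, Gamma)}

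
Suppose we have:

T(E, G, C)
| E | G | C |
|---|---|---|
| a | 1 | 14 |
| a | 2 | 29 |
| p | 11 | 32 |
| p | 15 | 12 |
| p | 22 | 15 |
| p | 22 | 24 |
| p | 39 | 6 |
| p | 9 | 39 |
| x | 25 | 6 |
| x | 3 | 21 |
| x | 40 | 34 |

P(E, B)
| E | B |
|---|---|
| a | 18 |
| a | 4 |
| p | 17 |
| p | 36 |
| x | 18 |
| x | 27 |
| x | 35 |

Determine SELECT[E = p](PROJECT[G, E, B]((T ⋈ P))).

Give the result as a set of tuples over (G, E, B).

Joining T and P on E yields {(a, 1, 14, 18), (a, 1, 14, 4), (a, 2, 29, 18), (a, 2, 29, 4), (p, 11, 32, 17), (p, 11, 32, 36), (p, 15, 12, 17), (p, 15, 12, 36), (p, 22, 15, 17), (p, 22, 15, 36), (p, 22, 24, 17), (p, 22, 24, 36), (p, 39, 6, 17), (p, 39, 6, 36), (p, 9, 39, 17), (p, 9, 39, 36), (x, 25, 6, 18), (x, 25, 6, 27), (x, 25, 6, 35), (x, 3, 21, 18), (x, 3, 21, 27), (x, 3, 21, 35), (x, 40, 34, 18), (x, 40, 34, 27), (x, 40, 34, 35)}.
Keep only column(s) G, E, B (2 duplicate(s) eliminated): {(1, a, 18), (1, a, 4), (11, p, 17), (11, p, 36), (15, p, 17), (15, p, 36), (2, a, 18), (2, a, 4), (22, p, 17), (22, p, 36), (25, x, 18), (25, x, 27), (25, x, 35), (3, x, 18), (3, x, 27), (3, x, 35), (39, p, 17), (39, p, 36), (40, x, 18), (40, x, 27), (40, x, 35), (9, p, 17), (9, p, 36)}
σ[E = p]: keep tuples satisfying E = p → {(11, p, 17), (11, p, 36), (15, p, 17), (15, p, 36), (22, p, 17), (22, p, 36), (39, p, 17), (39, p, 36), (9, p, 17), (9, p, 36)}

{(11, p, 17), (11, p, 36), (15, p, 17), (15, p, 36), (22, p, 17), (22, p, 36), (39, p, 17), (39, p, 36), (9, p, 17), (9, p, 36)}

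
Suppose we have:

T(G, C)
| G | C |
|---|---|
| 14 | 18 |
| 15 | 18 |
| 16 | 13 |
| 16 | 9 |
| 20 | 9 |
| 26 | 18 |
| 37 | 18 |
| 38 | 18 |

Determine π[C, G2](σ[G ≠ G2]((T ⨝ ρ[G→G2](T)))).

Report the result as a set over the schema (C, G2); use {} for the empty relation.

{(18, 14), (18, 15), (18, 26), (18, 37), (18, 38), (9, 16), (9, 20)}

ρ[G→G2]: schema becomes (G2, C); tuples unchanged.
T ⋈ ρ[G→G2](T) (natural join on C): {(14, 18, 14), (14, 18, 15), (14, 18, 26), (14, 18, 37), (14, 18, 38), (15, 18, 14), (15, 18, 15), (15, 18, 26), (15, 18, 37), (15, 18, 38), (16, 13, 16), (16, 9, 16), (16, 9, 20), (20, 9, 16), (20, 9, 20), (26, 18, 14), (26, 18, 15), (26, 18, 26), (26, 18, 37), (26, 18, 38), (37, 18, 14), (37, 18, 15), (37, 18, 26), (37, 18, 37), (37, 18, 38), (38, 18, 14), (38, 18, 15), (38, 18, 26), (38, 18, 37), (38, 18, 38)}
Selection G ≠ G2: {(14, 18, 15), (14, 18, 26), (14, 18, 37), (14, 18, 38), (15, 18, 14), (15, 18, 26), (15, 18, 37), (15, 18, 38), (16, 9, 20), (20, 9, 16), (26, 18, 14), (26, 18, 15), (26, 18, 37), (26, 18, 38), (37, 18, 14), (37, 18, 15), (37, 18, 26), (37, 18, 38), (38, 18, 14), (38, 18, 15), (38, 18, 26), (38, 18, 37)}
Keep only column(s) C, G2 (15 duplicate(s) eliminated): {(18, 14), (18, 15), (18, 26), (18, 37), (18, 38), (9, 16), (9, 20)}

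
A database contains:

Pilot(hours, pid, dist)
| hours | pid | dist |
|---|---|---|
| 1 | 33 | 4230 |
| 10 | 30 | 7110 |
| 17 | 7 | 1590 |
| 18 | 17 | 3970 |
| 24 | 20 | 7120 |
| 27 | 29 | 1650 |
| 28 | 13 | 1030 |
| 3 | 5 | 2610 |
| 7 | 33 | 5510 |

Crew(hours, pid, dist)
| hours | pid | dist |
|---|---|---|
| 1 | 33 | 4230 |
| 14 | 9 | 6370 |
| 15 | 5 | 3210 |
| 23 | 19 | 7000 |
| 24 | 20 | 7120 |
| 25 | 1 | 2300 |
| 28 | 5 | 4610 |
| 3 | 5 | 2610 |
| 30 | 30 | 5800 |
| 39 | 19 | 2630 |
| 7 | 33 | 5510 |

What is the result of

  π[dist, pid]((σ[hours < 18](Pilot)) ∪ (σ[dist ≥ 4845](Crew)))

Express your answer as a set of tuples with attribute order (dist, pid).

{(1590, 7), (2610, 5), (4230, 33), (5510, 33), (5800, 30), (6370, 9), (7000, 19), (7110, 30), (7120, 20)}

Filtering on hours < 18 leaves {(1, 33, 4230), (10, 30, 7110), (17, 7, 1590), (3, 5, 2610), (7, 33, 5510)}.
Filtering on dist ≥ 4845 leaves {(14, 9, 6370), (23, 19, 7000), (24, 20, 7120), (30, 30, 5800), (7, 33, 5510)}.
Set union of the two operands is {(1, 33, 4230), (10, 30, 7110), (14, 9, 6370), (17, 7, 1590), (23, 19, 7000), (24, 20, 7120), (3, 5, 2610), (30, 30, 5800), (7, 33, 5510)}.
Projecting to dist, pid: {(1590, 7), (2610, 5), (4230, 33), (5510, 33), (5800, 30), (6370, 9), (7000, 19), (7110, 30), (7120, 20)}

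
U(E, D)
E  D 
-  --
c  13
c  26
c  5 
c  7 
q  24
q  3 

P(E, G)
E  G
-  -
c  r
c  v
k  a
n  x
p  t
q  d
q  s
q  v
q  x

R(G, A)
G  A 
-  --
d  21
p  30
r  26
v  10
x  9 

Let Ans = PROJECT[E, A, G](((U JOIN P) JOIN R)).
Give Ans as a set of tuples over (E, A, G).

{(c, 10, v), (c, 26, r), (q, 10, v), (q, 21, d), (q, 9, x)}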